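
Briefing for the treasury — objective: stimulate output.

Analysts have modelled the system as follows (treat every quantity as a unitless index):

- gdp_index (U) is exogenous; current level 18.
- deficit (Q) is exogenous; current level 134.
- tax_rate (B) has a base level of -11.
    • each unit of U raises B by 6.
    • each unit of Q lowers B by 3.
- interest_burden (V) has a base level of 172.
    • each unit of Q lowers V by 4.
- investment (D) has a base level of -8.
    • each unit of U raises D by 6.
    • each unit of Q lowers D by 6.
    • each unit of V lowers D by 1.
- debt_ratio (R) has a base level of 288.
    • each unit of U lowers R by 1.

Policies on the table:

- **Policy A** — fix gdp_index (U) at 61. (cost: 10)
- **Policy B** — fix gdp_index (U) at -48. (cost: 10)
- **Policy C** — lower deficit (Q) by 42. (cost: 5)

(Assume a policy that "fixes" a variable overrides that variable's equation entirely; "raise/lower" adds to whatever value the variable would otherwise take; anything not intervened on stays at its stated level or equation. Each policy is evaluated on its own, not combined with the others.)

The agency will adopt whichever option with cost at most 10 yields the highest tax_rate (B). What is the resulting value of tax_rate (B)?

-47

Policy A (U := 61):
  U = 61
  Q = 134
  B = -11 + 6·61 − 3·134 = -47
Policy B (U := -48):
  U = -48
  Q = 134
  B = -11 + 6·(-48) − 3·134 = -701
Policy C (Q − 42):
  U = 18
  Q = 134 − 42 = 92
  B = -11 + 6·18 − 3·92 = -179
Comparing — Policy A: B=-47, Policy B: B=-701, Policy C: B=-179. Highest is -47 (Policy A).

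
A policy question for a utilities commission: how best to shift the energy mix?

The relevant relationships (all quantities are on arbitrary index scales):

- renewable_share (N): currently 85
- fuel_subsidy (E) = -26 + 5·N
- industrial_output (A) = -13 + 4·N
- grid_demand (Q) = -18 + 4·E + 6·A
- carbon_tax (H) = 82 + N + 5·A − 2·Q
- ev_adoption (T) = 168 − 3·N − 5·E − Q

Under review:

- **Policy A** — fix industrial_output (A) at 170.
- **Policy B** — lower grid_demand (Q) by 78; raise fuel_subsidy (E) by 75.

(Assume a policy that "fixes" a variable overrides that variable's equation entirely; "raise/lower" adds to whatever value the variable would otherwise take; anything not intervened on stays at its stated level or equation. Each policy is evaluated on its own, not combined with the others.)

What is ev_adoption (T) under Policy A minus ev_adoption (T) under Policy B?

Policy A (A := 170):
  N = 85
  E = -26 + 5·85 = 399
  A = 170
  Q = -18 + 4·399 + 6·170 = 2598
  T = 168 − 3·85 − 5·399 − 2598 = -4680
Policy B (Q − 78, E + 75):
  N = 85
  E = -26 + 5·85 (+75 from intervention) = 474
  A = -13 + 4·85 = 327
  Q = -18 + 4·474 + 6·327 (−78 from intervention) = 3762
  T = 168 − 3·85 − 5·474 − 3762 = -6219
T: -4680 − (-6219) = 1539

1539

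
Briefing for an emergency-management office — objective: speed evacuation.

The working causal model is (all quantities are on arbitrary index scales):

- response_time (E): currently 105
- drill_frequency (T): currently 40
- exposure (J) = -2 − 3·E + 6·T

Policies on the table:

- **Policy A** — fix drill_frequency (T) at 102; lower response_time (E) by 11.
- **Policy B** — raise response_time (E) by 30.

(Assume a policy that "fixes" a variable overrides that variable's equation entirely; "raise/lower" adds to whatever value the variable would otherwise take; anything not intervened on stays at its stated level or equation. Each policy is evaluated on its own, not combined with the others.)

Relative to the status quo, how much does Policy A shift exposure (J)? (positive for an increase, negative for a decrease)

405

Baseline:
  E = 105
  T = 40
  J = -2 − 3·105 + 6·40 = -77
Policy A (T := 102, E − 11):
  E = 105 − 11 = 94
  T = 102
  J = -2 − 3·94 + 6·102 = 328
Change in J: 328 − (-77) = 405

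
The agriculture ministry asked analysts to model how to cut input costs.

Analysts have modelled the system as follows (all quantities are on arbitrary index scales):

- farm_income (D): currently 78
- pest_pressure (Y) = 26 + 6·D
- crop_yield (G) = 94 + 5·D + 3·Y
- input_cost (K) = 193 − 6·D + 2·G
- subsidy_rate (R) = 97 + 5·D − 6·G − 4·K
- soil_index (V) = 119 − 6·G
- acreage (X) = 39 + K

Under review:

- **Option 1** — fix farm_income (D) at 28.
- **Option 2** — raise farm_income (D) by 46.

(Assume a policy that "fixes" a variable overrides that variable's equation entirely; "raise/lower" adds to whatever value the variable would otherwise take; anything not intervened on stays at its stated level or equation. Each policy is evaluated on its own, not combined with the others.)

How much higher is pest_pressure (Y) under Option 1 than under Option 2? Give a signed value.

-576

Option 1 (D := 28):
  D = 28
  Y = 26 + 6·28 = 194
Option 2 (D + 46):
  D = 78 + 46 = 124
  Y = 26 + 6·124 = 770
Y: 194 − 770 = -576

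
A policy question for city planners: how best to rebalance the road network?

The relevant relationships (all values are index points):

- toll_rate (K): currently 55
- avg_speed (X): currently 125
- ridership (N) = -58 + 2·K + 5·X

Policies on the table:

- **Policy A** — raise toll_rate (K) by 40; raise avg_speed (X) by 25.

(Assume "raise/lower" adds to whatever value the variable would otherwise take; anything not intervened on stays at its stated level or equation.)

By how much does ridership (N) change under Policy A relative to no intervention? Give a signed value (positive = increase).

Baseline:
  K = 55
  X = 125
  N = -58 + 2·55 + 5·125 = 677
Policy A (K + 40, X + 25):
  K = 55 + 40 = 95
  X = 125 + 25 = 150
  N = -58 + 2·95 + 5·150 = 882
Change in N: 882 − 677 = 205

205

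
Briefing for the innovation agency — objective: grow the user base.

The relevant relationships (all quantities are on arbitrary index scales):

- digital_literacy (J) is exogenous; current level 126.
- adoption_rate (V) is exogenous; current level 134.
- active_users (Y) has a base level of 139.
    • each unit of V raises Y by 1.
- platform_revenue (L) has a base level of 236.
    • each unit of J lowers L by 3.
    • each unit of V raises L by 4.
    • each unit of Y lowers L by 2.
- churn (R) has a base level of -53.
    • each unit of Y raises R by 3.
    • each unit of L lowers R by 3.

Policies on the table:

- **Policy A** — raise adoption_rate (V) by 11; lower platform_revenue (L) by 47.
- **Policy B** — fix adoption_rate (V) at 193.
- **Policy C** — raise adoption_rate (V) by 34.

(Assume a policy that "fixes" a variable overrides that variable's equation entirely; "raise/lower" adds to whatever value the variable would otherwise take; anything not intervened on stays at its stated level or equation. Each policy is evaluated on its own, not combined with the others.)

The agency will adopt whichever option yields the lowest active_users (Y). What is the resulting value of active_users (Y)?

Policy A (V + 11, L − 47):
  V = 134 + 11 = 145
  Y = 139 + 145 = 284
Policy B (V := 193):
  V = 193
  Y = 139 + 193 = 332
Policy C (V + 34):
  V = 134 + 34 = 168
  Y = 139 + 168 = 307
Comparing — Policy A: Y=284, Policy B: Y=332, Policy C: Y=307. Lowest is 284 (Policy A).

284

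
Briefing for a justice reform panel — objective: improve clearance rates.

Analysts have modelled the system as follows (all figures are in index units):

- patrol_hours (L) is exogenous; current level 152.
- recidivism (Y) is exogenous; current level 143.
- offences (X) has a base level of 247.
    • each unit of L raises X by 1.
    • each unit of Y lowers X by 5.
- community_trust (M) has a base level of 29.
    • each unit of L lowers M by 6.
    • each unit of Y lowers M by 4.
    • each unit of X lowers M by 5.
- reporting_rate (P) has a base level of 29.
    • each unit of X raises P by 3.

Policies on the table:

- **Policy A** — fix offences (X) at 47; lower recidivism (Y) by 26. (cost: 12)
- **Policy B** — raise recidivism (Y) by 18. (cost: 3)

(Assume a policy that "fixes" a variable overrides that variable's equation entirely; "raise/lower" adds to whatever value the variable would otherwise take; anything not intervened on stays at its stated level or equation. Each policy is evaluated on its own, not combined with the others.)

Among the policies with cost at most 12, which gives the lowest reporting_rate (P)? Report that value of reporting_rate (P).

Policy A (X := 47, Y − 26):
  L = 152
  Y = 143 − 26 = 117
  X = 47
  P = 29 + 3·47 = 170
Policy B (Y + 18):
  L = 152
  Y = 143 + 18 = 161
  X = 247 + 152 − 5·161 = -406
  P = 29 + 3·(-406) = -1189
Comparing — Policy A: P=170, Policy B: P=-1189. Lowest is -1189 (Policy B).

-1189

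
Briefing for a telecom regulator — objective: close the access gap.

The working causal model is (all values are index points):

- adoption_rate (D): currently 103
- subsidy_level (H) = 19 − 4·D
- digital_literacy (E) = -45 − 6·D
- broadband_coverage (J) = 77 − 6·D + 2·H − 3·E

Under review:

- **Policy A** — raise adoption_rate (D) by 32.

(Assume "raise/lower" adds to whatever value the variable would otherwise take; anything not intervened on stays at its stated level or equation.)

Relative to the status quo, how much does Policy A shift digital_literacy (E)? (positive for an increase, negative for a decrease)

-192

Baseline:
  D = 103
  E = -45 − 6·103 = -663
Policy A (D + 32):
  D = 103 + 32 = 135
  E = -45 − 6·135 = -855
Change in E: -855 − (-663) = -192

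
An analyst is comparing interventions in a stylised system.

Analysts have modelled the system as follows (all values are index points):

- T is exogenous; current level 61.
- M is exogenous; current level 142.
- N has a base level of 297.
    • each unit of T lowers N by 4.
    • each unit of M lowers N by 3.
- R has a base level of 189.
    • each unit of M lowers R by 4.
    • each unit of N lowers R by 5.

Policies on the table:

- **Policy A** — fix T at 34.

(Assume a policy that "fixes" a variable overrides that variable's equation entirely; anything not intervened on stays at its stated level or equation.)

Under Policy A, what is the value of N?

Policy A (T := 34):
  T = 34
  M = 142
  N = 297 − 4·34 − 3·142 = -265

-265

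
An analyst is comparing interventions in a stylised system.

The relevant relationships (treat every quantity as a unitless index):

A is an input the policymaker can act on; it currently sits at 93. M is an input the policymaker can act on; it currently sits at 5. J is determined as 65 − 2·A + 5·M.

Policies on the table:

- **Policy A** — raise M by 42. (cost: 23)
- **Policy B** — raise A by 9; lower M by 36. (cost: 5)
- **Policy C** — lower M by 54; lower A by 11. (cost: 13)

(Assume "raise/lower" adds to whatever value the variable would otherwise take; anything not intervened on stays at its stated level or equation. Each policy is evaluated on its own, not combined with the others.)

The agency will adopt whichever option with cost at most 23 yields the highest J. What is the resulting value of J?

114

Policy A (M + 42):
  A = 93
  M = 5 + 42 = 47
  J = 65 − 2·93 + 5·47 = 114
Policy B (A + 9, M − 36):
  A = 93 + 9 = 102
  M = 5 − 36 = -31
  J = 65 − 2·102 + 5·(-31) = -294
Policy C (M − 54, A − 11):
  A = 93 − 11 = 82
  M = 5 − 54 = -49
  J = 65 − 2·82 + 5·(-49) = -344
Comparing — Policy A: J=114, Policy B: J=-294, Policy C: J=-344. Highest is 114 (Policy A).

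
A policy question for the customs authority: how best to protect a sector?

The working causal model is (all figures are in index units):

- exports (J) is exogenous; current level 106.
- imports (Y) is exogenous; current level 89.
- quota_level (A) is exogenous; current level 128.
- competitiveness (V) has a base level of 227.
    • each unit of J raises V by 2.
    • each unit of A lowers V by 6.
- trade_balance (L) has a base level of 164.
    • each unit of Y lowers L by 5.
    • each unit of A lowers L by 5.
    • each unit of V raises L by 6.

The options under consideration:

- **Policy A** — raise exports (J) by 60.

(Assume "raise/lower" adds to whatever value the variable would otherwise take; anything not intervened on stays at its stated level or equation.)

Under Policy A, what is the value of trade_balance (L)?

-2175

Policy A (J + 60):
  J = 106 + 60 = 166
  Y = 89
  A = 128
  V = 227 + 2·166 − 6·128 = -209
  L = 164 − 5·89 − 5·128 + 6·(-209) = -2175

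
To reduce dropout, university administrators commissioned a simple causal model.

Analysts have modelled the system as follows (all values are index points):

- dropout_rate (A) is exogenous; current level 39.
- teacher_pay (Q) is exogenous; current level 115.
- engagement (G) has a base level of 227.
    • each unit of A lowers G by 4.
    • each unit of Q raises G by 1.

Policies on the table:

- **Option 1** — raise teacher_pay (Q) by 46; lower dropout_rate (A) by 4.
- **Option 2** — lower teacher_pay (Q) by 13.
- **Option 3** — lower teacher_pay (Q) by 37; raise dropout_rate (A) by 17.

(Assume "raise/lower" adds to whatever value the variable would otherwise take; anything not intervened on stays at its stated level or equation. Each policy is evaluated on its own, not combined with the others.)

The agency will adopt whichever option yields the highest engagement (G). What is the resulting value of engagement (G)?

248

Option 1 (Q + 46, A − 4):
  A = 39 − 4 = 35
  Q = 115 + 46 = 161
  G = 227 − 4·35 + 161 = 248
Option 2 (Q − 13):
  A = 39
  Q = 115 − 13 = 102
  G = 227 − 4·39 + 102 = 173
Option 3 (Q − 37, A + 17):
  A = 39 + 17 = 56
  Q = 115 − 37 = 78
  G = 227 − 4·56 + 78 = 81
Comparing — Option 1: G=248, Option 2: G=173, Option 3: G=81. Highest is 248 (Option 1).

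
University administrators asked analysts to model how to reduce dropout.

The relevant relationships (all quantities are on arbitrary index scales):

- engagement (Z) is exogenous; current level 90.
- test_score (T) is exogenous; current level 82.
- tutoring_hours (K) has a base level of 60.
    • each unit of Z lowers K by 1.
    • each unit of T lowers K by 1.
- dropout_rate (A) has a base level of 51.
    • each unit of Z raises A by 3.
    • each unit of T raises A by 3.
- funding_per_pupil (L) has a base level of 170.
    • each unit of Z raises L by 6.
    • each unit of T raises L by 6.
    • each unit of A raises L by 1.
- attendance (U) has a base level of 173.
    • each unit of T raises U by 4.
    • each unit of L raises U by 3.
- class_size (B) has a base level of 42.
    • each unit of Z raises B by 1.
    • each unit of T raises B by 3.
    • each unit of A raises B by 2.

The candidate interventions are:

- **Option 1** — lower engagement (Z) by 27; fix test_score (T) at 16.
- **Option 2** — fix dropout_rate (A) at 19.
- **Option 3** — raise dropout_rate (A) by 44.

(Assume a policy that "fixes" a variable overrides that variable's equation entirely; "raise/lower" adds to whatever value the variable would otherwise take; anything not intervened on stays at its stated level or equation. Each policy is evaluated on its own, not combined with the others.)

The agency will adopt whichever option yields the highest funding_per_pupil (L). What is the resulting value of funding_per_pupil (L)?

Option 1 (Z − 27, T := 16):
  Z = 90 − 27 = 63
  T = 16
  A = 51 + 3·63 + 3·16 = 288
  L = 170 + 6·63 + 6·16 + 288 = 932
Option 2 (A := 19):
  Z = 90
  T = 82
  A = 19
  L = 170 + 6·90 + 6·82 + 19 = 1221
Option 3 (A + 44):
  Z = 90
  T = 82
  A = 51 + 3·90 + 3·82 (+44 from intervention) = 611
  L = 170 + 6·90 + 6·82 + 611 = 1813
Comparing — Option 1: L=932, Option 2: L=1221, Option 3: L=1813. Highest is 1813 (Option 3).

1813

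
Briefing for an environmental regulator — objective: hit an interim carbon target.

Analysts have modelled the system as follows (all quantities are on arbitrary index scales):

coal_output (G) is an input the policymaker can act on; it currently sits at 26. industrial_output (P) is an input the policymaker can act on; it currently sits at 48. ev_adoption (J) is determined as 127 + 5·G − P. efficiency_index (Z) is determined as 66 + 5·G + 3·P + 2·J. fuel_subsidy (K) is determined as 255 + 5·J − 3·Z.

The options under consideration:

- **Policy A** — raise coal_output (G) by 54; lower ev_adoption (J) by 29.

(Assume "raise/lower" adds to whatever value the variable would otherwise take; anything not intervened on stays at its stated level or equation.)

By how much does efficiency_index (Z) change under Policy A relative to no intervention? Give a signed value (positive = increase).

Baseline:
  G = 26
  P = 48
  J = 127 + 5·26 − 48 = 209
  Z = 66 + 5·26 + 3·48 + 2·209 = 758
Policy A (G + 54, J − 29):
  G = 26 + 54 = 80
  P = 48
  J = 127 + 5·80 − 48 (−29 from intervention) = 450
  Z = 66 + 5·80 + 3·48 + 2·450 = 1510
Change in Z: 1510 − 758 = 752

752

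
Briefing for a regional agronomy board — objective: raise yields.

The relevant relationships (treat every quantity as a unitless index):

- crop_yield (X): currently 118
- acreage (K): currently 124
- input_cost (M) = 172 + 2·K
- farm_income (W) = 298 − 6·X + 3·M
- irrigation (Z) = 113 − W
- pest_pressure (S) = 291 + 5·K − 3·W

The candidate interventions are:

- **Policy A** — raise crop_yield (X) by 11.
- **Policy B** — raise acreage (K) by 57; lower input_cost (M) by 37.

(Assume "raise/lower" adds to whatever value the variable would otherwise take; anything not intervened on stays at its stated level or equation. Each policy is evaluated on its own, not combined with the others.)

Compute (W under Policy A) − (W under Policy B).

Policy A (X + 11):
  X = 118 + 11 = 129
  K = 124
  M = 172 + 2·124 = 420
  W = 298 − 6·129 + 3·420 = 784
Policy B (K + 57, M − 37):
  X = 118
  K = 124 + 57 = 181
  M = 172 + 2·181 (−37 from intervention) = 497
  W = 298 − 6·118 + 3·497 = 1081
W: 784 − 1081 = -297

-297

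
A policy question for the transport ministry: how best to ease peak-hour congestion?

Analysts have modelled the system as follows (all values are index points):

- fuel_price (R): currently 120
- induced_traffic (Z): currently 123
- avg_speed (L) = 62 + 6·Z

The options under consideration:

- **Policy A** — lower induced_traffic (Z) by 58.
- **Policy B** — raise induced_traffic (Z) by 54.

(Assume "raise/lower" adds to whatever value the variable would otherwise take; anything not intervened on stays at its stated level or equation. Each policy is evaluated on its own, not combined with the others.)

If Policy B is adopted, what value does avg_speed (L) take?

1124

Policy B (Z + 54):
  Z = 123 + 54 = 177
  L = 62 + 6·177 = 1124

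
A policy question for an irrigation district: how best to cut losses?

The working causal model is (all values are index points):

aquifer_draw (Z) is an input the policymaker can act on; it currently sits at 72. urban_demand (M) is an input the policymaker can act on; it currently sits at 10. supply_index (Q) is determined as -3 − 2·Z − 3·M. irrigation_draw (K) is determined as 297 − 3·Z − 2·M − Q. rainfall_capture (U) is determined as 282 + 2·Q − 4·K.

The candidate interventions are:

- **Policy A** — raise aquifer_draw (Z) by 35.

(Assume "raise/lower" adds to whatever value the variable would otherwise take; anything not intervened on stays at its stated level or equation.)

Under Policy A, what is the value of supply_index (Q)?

-247

Policy A (Z + 35):
  Z = 72 + 35 = 107
  M = 10
  Q = -3 − 2·107 − 3·10 = -247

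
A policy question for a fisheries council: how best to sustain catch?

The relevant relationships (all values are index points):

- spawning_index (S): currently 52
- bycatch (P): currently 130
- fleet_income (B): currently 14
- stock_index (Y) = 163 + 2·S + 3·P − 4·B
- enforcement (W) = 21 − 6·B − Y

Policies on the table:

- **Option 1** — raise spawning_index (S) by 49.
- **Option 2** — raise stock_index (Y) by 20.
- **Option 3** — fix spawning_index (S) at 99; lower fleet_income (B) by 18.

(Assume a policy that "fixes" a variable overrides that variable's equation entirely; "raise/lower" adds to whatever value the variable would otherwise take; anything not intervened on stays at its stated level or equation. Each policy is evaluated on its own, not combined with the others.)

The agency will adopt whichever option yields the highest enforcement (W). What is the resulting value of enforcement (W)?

-684

Option 1 (S + 49):
  S = 52 + 49 = 101
  P = 130
  B = 14
  Y = 163 + 2·101 + 3·130 − 4·14 = 699
  W = 21 − 6·14 − 699 = -762
Option 2 (Y + 20):
  S = 52
  P = 130
  B = 14
  Y = 163 + 2·52 + 3·130 − 4·14 (+20 from intervention) = 621
  W = 21 − 6·14 − 621 = -684
Option 3 (S := 99, B − 18):
  S = 99
  P = 130
  B = 14 − 18 = -4
  Y = 163 + 2·99 + 3·130 − 4·(-4) = 767
  W = 21 − 6·(-4) − 767 = -722
Comparing — Option 1: W=-762, Option 2: W=-684, Option 3: W=-722. Highest is -684 (Option 2).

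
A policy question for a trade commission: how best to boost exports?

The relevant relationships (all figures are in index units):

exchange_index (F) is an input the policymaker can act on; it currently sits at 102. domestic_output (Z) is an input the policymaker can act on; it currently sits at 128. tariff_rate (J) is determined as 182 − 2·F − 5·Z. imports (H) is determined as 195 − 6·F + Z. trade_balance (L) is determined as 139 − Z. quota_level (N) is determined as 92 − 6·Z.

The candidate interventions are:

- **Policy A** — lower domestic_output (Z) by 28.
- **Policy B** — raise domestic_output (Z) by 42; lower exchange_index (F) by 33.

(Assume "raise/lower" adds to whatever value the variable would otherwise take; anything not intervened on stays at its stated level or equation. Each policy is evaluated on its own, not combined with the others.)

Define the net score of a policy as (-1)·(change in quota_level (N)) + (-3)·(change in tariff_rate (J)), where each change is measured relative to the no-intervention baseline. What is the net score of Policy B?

684

Baseline:
  F = 102
  Z = 128
  J = 182 − 2·102 − 5·128 = -662
  N = 92 − 6·128 = -676
Policy B (Z + 42, F − 33):
  F = 102 − 33 = 69
  Z = 128 + 42 = 170
  J = 182 − 2·69 − 5·170 = -806
  N = 92 − 6·170 = -928
ΔN = -928 − (-676) = -252; ΔJ = -806 − (-662) = -144
Score = (-1)·(-252) + (-3)·(-144) = 684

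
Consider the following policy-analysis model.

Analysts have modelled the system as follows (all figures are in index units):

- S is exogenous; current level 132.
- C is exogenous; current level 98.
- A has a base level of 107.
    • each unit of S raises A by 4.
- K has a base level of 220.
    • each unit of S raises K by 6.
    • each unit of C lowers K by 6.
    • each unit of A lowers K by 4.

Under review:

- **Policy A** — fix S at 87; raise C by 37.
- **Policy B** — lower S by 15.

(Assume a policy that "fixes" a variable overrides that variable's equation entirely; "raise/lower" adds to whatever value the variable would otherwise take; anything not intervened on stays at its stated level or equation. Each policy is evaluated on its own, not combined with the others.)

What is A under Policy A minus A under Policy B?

-120

Policy A (S := 87, C + 37):
  S = 87
  A = 107 + 4·87 = 455
Policy B (S − 15):
  S = 132 − 15 = 117
  A = 107 + 4·117 = 575
A: 455 − 575 = -120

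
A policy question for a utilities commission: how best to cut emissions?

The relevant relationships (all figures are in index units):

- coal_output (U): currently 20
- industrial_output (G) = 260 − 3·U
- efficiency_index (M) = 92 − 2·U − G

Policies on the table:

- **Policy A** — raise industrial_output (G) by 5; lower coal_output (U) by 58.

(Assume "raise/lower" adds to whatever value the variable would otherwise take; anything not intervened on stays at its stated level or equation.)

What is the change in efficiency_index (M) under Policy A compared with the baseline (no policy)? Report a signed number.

-63

Baseline:
  U = 20
  G = 260 − 3·20 = 200
  M = 92 − 2·20 − 200 = -148
Policy A (G + 5, U − 58):
  U = 20 − 58 = -38
  G = 260 − 3·(-38) (+5 from intervention) = 379
  M = 92 − 2·(-38) − 379 = -211
Change in M: -211 − (-148) = -63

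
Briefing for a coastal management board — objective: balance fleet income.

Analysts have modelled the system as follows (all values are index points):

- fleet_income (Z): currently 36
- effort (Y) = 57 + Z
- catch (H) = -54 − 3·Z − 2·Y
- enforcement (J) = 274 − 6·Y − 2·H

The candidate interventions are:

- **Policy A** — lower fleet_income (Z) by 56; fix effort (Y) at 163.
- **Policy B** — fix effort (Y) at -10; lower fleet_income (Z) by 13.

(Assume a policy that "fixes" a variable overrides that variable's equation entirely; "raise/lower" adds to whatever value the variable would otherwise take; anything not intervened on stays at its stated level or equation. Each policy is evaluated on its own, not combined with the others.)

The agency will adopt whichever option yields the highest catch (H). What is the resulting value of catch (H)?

Policy A (Z − 56, Y := 163):
  Z = 36 − 56 = -20
  Y = 163
  H = -54 − 3·(-20) − 2·163 = -320
Policy B (Y := -10, Z − 13):
  Z = 36 − 13 = 23
  Y = -10
  H = -54 − 3·23 − 2·(-10) = -103
Comparing — Policy A: H=-320, Policy B: H=-103. Highest is -103 (Policy B).

-103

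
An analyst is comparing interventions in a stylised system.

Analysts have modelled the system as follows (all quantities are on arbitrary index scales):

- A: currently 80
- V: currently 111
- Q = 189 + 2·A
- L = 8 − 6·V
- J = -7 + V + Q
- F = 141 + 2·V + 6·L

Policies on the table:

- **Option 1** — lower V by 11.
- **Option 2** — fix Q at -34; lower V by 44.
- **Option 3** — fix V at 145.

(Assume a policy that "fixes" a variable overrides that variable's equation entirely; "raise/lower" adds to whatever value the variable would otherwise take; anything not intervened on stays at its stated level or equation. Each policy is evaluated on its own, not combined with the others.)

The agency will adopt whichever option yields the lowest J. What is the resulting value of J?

Option 1 (V − 11):
  A = 80
  V = 111 − 11 = 100
  Q = 189 + 2·80 = 349
  J = -7 + 100 + 349 = 442
Option 2 (Q := -34, V − 44):
  A = 80
  V = 111 − 44 = 67
  Q = -34
  J = -7 + 67 + (-34) = 26
Option 3 (V := 145):
  A = 80
  V = 145
  Q = 189 + 2·80 = 349
  J = -7 + 145 + 349 = 487
Comparing — Option 1: J=442, Option 2: J=26, Option 3: J=487. Lowest is 26 (Option 2).

26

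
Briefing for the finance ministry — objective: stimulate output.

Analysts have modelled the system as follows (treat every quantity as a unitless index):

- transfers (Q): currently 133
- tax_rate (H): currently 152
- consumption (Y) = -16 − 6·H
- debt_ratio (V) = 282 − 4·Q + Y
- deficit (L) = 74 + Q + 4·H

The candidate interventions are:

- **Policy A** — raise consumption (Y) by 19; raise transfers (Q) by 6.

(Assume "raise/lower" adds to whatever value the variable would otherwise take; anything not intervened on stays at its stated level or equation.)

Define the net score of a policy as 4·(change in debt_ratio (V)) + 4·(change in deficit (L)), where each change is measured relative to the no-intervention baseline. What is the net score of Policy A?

4

Baseline:
  Q = 133
  H = 152
  Y = -16 − 6·152 = -928
  V = 282 − 4·133 + (-928) = -1178
  L = 74 + 133 + 4·152 = 815
Policy A (Y + 19, Q + 6):
  Q = 133 + 6 = 139
  H = 152
  Y = -16 − 6·152 (+19 from intervention) = -909
  V = 282 − 4·139 + (-909) = -1183
  L = 74 + 139 + 4·152 = 821
ΔV = -1183 − (-1178) = -5; ΔL = 821 − 815 = 6
Score = 4·(-5) + 4·6 = 4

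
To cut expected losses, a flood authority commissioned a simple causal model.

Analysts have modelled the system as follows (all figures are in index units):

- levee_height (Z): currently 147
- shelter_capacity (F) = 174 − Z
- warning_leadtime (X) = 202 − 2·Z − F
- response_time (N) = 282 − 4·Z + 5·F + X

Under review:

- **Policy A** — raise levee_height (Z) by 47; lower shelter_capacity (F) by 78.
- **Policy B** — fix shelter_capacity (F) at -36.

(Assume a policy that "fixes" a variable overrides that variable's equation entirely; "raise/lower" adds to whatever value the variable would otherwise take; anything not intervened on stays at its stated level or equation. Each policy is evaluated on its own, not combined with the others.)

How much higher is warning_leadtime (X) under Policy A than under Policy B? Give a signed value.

Policy A (Z + 47, F − 78):
  Z = 147 + 47 = 194
  F = 174 − 194 (−78 from intervention) = -98
  X = 202 − 2·194 − (-98) = -88
Policy B (F := -36):
  Z = 147
  F = -36
  X = 202 − 2·147 − (-36) = -56
X: -88 − (-56) = -32

-32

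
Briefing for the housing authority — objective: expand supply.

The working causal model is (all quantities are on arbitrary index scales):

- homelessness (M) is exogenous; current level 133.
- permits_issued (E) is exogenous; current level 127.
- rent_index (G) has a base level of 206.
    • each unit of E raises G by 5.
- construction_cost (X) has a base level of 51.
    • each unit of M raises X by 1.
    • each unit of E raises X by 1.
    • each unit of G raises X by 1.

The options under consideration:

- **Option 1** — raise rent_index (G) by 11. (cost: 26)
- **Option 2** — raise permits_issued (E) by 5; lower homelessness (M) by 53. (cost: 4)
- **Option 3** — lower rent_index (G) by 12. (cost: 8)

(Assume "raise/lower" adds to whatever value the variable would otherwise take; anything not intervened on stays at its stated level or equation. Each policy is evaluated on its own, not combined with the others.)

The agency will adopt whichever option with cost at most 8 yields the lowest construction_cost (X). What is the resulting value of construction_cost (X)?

Option 2 (E + 5, M − 53):
  M = 133 − 53 = 80
  E = 127 + 5 = 132
  G = 206 + 5·132 = 866
  X = 51 + 80 + 132 + 866 = 1129
Option 3 (G − 12):
  M = 133
  E = 127
  G = 206 + 5·127 (−12 from intervention) = 829
  X = 51 + 133 + 127 + 829 = 1140
Comparing — Option 2: X=1129, Option 3: X=1140. Lowest is 1129 (Option 2).

1129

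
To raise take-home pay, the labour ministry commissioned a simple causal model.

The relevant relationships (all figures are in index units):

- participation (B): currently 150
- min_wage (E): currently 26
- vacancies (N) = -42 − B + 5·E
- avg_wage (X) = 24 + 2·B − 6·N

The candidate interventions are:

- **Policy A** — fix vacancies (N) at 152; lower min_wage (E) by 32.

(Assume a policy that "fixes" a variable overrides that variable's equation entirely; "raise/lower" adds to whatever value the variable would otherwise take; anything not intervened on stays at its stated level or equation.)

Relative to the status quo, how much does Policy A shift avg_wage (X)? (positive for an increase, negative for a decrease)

Baseline:
  B = 150
  E = 26
  N = -42 − 150 + 5·26 = -62
  X = 24 + 2·150 − 6·(-62) = 696
Policy A (N := 152, E − 32):
  B = 150
  E = 26 − 32 = -6
  N = 152
  X = 24 + 2·150 − 6·152 = -588
Change in X: -588 − 696 = -1284

-1284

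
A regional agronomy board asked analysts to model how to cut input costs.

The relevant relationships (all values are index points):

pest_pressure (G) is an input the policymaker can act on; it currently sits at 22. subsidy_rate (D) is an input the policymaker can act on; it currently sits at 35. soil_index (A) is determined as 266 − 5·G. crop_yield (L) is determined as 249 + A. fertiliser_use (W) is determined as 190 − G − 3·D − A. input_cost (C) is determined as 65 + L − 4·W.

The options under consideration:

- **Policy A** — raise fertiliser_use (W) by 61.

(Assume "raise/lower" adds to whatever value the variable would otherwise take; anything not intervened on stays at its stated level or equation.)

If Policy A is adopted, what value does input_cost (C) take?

Policy A (W + 61):
  G = 22
  D = 35
  A = 266 − 5·22 = 156
  L = 249 + 156 = 405
  W = 190 − 22 − 3·35 − 156 (+61 from intervention) = -32
  C = 65 + 405 − 4·(-32) = 598

598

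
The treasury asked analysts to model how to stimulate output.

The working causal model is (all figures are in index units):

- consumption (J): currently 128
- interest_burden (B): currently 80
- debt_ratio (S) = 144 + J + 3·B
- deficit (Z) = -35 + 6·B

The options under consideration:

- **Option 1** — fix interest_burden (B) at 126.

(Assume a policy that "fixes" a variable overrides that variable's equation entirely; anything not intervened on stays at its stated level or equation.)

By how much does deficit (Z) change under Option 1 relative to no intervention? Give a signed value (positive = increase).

Baseline:
  B = 80
  Z = -35 + 6·80 = 445
Option 1 (B := 126):
  B = 126
  Z = -35 + 6·126 = 721
Change in Z: 721 − 445 = 276

276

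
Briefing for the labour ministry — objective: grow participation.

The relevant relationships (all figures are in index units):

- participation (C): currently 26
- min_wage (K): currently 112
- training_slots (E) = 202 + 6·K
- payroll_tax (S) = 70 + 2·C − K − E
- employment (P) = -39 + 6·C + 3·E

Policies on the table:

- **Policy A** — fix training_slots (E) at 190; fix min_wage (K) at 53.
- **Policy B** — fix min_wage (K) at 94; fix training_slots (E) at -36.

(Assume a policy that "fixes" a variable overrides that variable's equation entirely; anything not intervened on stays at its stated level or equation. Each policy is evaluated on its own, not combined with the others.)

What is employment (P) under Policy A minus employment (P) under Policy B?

Policy A (E := 190, K := 53):
  C = 26
  K = 53
  E = 190
  P = -39 + 6·26 + 3·190 = 687
Policy B (K := 94, E := -36):
  C = 26
  K = 94
  E = -36
  P = -39 + 6·26 + 3·(-36) = 9
P: 687 − 9 = 678

678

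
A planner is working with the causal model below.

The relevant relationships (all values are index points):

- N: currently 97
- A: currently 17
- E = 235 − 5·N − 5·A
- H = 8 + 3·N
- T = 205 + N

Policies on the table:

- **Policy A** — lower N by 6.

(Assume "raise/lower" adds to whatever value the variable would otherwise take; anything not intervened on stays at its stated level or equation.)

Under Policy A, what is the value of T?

Policy A (N − 6):
  N = 97 − 6 = 91
  T = 205 + 91 = 296

296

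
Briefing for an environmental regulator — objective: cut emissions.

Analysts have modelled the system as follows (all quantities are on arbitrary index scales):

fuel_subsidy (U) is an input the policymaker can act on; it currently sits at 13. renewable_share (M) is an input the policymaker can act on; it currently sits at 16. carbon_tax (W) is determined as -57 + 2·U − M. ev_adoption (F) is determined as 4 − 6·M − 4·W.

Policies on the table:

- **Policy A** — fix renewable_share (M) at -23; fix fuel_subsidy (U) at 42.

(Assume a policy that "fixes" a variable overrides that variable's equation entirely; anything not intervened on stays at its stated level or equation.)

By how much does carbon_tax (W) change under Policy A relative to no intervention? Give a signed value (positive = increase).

Baseline:
  U = 13
  M = 16
  W = -57 + 2·13 − 16 = -47
Policy A (M := -23, U := 42):
  U = 42
  M = -23
  W = -57 + 2·42 − (-23) = 50
Change in W: 50 − (-47) = 97

97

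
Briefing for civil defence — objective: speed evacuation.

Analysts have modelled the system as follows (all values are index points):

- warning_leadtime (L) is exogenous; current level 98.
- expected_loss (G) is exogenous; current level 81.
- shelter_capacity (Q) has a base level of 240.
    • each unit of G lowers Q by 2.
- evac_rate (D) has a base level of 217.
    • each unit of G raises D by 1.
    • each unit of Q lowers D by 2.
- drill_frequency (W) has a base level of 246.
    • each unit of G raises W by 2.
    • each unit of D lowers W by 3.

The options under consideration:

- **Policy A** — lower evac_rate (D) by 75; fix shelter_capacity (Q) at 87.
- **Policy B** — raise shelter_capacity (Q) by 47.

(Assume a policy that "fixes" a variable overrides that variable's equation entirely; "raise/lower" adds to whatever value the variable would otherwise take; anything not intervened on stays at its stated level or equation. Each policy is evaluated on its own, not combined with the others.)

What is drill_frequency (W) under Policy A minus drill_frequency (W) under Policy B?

Policy A (D − 75, Q := 87):
  G = 81
  Q = 87
  D = 217 + 81 − 2·87 (−75 from intervention) = 49
  W = 246 + 2·81 − 3·49 = 261
Policy B (Q + 47):
  G = 81
  Q = 240 − 2·81 (+47 from intervention) = 125
  D = 217 + 81 − 2·125 = 48
  W = 246 + 2·81 − 3·48 = 264
W: 261 − 264 = -3

-3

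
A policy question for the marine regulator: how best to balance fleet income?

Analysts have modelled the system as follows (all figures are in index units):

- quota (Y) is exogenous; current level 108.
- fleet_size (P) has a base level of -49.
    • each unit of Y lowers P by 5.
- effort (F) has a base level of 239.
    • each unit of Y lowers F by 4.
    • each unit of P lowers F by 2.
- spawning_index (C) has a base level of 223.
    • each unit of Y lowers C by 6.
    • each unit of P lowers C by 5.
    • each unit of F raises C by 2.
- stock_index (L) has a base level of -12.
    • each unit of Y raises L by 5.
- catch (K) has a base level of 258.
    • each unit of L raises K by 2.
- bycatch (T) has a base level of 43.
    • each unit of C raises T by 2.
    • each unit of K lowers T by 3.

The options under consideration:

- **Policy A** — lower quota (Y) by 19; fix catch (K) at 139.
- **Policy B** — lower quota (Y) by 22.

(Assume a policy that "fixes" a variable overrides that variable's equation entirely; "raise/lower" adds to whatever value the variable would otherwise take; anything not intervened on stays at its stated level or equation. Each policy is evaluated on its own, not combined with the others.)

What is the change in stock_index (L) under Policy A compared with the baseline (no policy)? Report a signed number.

-95

Baseline:
  Y = 108
  L = -12 + 5·108 = 528
Policy A (Y − 19, K := 139):
  Y = 108 − 19 = 89
  L = -12 + 5·89 = 433
Change in L: 433 − 528 = -95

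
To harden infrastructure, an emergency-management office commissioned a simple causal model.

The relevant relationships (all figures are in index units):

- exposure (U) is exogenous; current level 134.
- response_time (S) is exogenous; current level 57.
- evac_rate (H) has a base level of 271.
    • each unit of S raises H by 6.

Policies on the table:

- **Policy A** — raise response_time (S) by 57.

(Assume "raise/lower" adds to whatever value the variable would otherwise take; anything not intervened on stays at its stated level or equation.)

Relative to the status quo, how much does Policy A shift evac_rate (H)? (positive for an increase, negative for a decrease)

Baseline:
  S = 57
  H = 271 + 6·57 = 613
Policy A (S + 57):
  S = 57 + 57 = 114
  H = 271 + 6·114 = 955
Change in H: 955 − 613 = 342

342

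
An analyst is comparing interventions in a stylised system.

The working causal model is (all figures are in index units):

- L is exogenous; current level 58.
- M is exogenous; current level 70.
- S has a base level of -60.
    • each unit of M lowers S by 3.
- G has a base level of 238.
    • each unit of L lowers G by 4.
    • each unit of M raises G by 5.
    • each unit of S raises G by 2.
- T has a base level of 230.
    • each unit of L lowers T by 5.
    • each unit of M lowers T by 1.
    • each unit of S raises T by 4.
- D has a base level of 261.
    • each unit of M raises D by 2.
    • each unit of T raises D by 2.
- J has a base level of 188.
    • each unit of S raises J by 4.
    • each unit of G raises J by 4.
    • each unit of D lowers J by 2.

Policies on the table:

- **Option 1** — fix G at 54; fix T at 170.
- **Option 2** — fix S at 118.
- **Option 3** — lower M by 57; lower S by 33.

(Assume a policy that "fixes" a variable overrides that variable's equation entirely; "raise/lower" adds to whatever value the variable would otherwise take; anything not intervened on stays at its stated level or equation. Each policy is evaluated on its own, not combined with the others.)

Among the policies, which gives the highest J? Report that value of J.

Option 1 (G := 54, T := 170):
  L = 58
  M = 70
  S = -60 − 3·70 = -270
  G = 54
  T = 170
  D = 261 + 2·70 + 2·170 = 741
  J = 188 + 4·(-270) + 4·54 − 2·741 = -2158
Option 2 (S := 118):
  L = 58
  M = 70
  S = 118
  G = 238 − 4·58 + 5·70 + 2·118 = 592
  T = 230 − 5·58 − 70 + 4·118 = 342
  D = 261 + 2·70 + 2·342 = 1085
  J = 188 + 4·118 + 4·592 − 2·1085 = 858
Option 3 (M − 57, S − 33):
  L = 58
  M = 70 − 57 = 13
  S = -60 − 3·13 (−33 from intervention) = -132
  G = 238 − 4·58 + 5·13 + 2·(-132) = -193
  T = 230 − 5·58 − 13 + 4·(-132) = -601
  D = 261 + 2·13 + 2·(-601) = -915
  J = 188 + 4·(-132) + 4·(-193) − 2·(-915) = 718
Comparing — Option 1: J=-2158, Option 2: J=858, Option 3: J=718. Highest is 858 (Option 2).

858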